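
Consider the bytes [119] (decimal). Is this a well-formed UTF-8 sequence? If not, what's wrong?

valid

Leading byte 0x77 = 01110111 → 1-byte form.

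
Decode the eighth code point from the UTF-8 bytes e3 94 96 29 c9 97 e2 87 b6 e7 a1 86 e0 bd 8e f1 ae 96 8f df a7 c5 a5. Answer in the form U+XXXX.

Offset 0: leading byte 0xE3 = 11100011 → 3-byte char #1 = E3 94 96.
Offset 3: leading byte 0x29 = 00101001 → 1-byte char #2 = 29.
Offset 4: leading byte 0xC9 = 11001001 → 2-byte char #3 = C9 97.
Offset 6: leading byte 0xE2 = 11100010 → 3-byte char #4 = E2 87 B6.
Offset 9: leading byte 0xE7 = 11100111 → 3-byte char #5 = E7 A1 86.
Offset 12: leading byte 0xE0 = 11100000 → 3-byte char #6 = E0 BD 8E.
Offset 15: leading byte 0xF1 = 11110001 → 4-byte char #7 = F1 AE 96 8F.
Offset 19: leading byte 0xDF = 11011111 → 2-byte char #8 = DF A7.
Leading byte 0xDF = 11011111 matches 110xxxxx → 2-byte sequence.
Byte 1: 0xDF = 11011111, payload 11111 (5 bits).
Byte 2: 0xA7 = 10100111 (10xxxxxx ✓), payload 100111.
Concatenate: 11111100111 = 0x7E7 (11 bits → U+07E7).

U+07E7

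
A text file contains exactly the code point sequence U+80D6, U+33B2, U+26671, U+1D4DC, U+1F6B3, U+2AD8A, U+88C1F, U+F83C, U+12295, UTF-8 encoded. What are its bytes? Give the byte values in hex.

E8 83 96 E3 8E B2 F0 A6 99 B1 F0 9D 93 9C F0 9F 9A B3 F0 AA B6 8A F2 88 B0 9F EF A0 BC F0 92 8A 95

U+80D6: 3-byte form → E8 83 96.
U+33B2: 3-byte form → E3 8E B2.
U+26671: 4-byte form → F0 A6 99 B1.
U+1D4DC: 4-byte form → F0 9D 93 9C.
U+1F6B3: 4-byte form → F0 9F 9A B3.
U+2AD8A: 4-byte form → F0 AA B6 8A.
U+88C1F: 4-byte form → F2 88 B0 9F.
U+F83C: 3-byte form → EF A0 BC.
U+12295: 4-byte form → F0 92 8A 95.
Concatenated (33 bytes): E8 83 96 E3 8E B2 F0 A6 99 B1 F0 9D 93 9C F0 9F 9A B3 F0 AA B6 8A F2 88 B0 9F EF A0 BC F0 92 8A 95.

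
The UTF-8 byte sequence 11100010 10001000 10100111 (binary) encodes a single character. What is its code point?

U+2227

Leading byte 0xE2 = 11100010 matches 1110xxxx → 3-byte sequence.
Byte 1: 0xE2 = 11100010, payload 0010 (4 bits).
Byte 2: 0x88 = 10001000 (10xxxxxx ✓), payload 001000.
Byte 3: 0xA7 = 10100111 (10xxxxxx ✓), payload 100111.
Concatenate: 0010001000100111 = 0x2227 (16 bits → U+2227).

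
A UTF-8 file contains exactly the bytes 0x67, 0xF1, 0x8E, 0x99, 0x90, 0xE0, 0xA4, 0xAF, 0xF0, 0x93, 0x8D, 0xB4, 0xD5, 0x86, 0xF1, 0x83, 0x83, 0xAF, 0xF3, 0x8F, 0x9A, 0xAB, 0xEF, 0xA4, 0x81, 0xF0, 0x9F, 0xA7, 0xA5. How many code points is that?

Byte at offset 0: 0x67 = 01100111 → 1-byte char (#1). Advance 1.
Byte at offset 1: 0xF1 = 11110001 → 4-byte char (#2). Advance 4.
Byte at offset 5: 0xE0 = 11100000 → 3-byte char (#3). Advance 3.
Byte at offset 8: 0xF0 = 11110000 → 4-byte char (#4). Advance 4.
Byte at offset 12: 0xD5 = 11010101 → 2-byte char (#5). Advance 2.
Byte at offset 14: 0xF1 = 11110001 → 4-byte char (#6). Advance 4.
Byte at offset 18: 0xF3 = 11110011 → 4-byte char (#7). Advance 4.
Byte at offset 22: 0xEF = 11101111 → 3-byte char (#8). Advance 3.
Byte at offset 25: 0xF0 = 11110000 → 4-byte char (#9). Advance 4.
Reached end at offset 29 after 9 code points.

9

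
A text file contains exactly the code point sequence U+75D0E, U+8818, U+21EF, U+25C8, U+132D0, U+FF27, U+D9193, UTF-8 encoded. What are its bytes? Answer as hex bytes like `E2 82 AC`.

F1 B5 B4 8E E8 A0 98 E2 87 AF E2 97 88 F0 93 8B 90 EF BC A7 F3 99 86 93

U+75D0E: 4-byte form → F1 B5 B4 8E.
U+8818: 3-byte form → E8 A0 98.
U+21EF: 3-byte form → E2 87 AF.
U+25C8: 3-byte form → E2 97 88.
U+132D0: 4-byte form → F0 93 8B 90.
U+FF27: 3-byte form → EF BC A7.
U+D9193: 4-byte form → F3 99 86 93.
Concatenated (24 bytes): F1 B5 B4 8E E8 A0 98 E2 87 AF E2 97 88 F0 93 8B 90 EF BC A7 F3 99 86 93.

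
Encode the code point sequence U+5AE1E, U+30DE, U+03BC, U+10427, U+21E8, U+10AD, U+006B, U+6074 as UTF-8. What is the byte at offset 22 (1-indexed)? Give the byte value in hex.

1-indexed offset 22 is 0-indexed offset 21.
U+5AE1E → 4-byte form F1 9A B8 9E at offsets 0–3.
U+30DE → 3-byte form E3 83 9E at offsets 4–6.
U+03BC → 2-byte form CE BC at offsets 7–8.
U+10427 → 4-byte form F0 90 90 A7 at offsets 9–12.
U+21E8 → 3-byte form E2 87 A8 at offsets 13–15.
U+10AD → 3-byte form E1 82 AD at offsets 16–18.
U+006B → 1-byte form 6B at offsets 19–19.
U+6074 → 3-byte form E6 81 B4 at offsets 20–22.
Offset 21 falls in char 8's range; it's byte 2 of E6 81 B4 = 0x81.

0x81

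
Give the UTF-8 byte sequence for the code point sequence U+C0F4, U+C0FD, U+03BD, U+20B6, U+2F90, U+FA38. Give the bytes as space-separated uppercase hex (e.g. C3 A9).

U+C0F4: 3-byte form → EC 83 B4.
U+C0FD: 3-byte form → EC 83 BD.
U+03BD: 2-byte form → CE BD.
U+20B6: 3-byte form → E2 82 B6.
U+2F90: 3-byte form → E2 BE 90.
U+FA38: 3-byte form → EF A8 B8.
Concatenated (17 bytes): EC 83 B4 EC 83 BD CE BD E2 82 B6 E2 BE 90 EF A8 B8.

EC 83 B4 EC 83 BD CE BD E2 82 B6 E2 BE 90 EF A8 B8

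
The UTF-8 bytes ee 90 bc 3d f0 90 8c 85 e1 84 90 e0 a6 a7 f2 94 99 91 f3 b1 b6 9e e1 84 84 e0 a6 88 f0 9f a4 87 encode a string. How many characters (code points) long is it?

10

Byte at offset 0: 0xEE = 11101110 → 3-byte char (#1). Advance 3.
Byte at offset 3: 0x3D = 00111101 → 1-byte char (#2). Advance 1.
Byte at offset 4: 0xF0 = 11110000 → 4-byte char (#3). Advance 4.
Byte at offset 8: 0xE1 = 11100001 → 3-byte char (#4). Advance 3.
Byte at offset 11: 0xE0 = 11100000 → 3-byte char (#5). Advance 3.
Byte at offset 14: 0xF2 = 11110010 → 4-byte char (#6). Advance 4.
Byte at offset 18: 0xF3 = 11110011 → 4-byte char (#7). Advance 4.
Byte at offset 22: 0xE1 = 11100001 → 3-byte char (#8). Advance 3.
Byte at offset 25: 0xE0 = 11100000 → 3-byte char (#9). Advance 3.
Byte at offset 28: 0xF0 = 11110000 → 4-byte char (#10). Advance 4.
Reached end at offset 32 after 10 code points.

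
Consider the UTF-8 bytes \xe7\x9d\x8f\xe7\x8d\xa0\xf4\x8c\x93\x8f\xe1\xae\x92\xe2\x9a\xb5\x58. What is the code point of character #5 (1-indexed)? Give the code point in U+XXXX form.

U+26B5

Offset 0: leading byte 0xE7 = 11100111 → 3-byte char #1 = E7 9D 8F.
Offset 3: leading byte 0xE7 = 11100111 → 3-byte char #2 = E7 8D A0.
Offset 6: leading byte 0xF4 = 11110100 → 4-byte char #3 = F4 8C 93 8F.
Offset 10: leading byte 0xE1 = 11100001 → 3-byte char #4 = E1 AE 92.
Offset 13: leading byte 0xE2 = 11100010 → 3-byte char #5 = E2 9A B5.
Leading byte 0xE2 = 11100010 matches 1110xxxx → 3-byte sequence.
Byte 1: 0xE2 = 11100010, payload 0010 (4 bits).
Byte 2: 0x9A = 10011010 (10xxxxxx ✓), payload 011010.
Byte 3: 0xB5 = 10110101 (10xxxxxx ✓), payload 110101.
Concatenate: 0010011010110101 = 0x26B5 (16 bits → U+26B5).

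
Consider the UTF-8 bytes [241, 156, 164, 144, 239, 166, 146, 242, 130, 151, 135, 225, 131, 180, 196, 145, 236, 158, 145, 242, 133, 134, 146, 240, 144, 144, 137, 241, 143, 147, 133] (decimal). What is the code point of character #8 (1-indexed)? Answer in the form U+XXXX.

U+10409

Offset 0: leading byte 0xF1 = 11110001 → 4-byte char #1 = F1 9C A4 90.
Offset 4: leading byte 0xEF = 11101111 → 3-byte char #2 = EF A6 92.
Offset 7: leading byte 0xF2 = 11110010 → 4-byte char #3 = F2 82 97 87.
Offset 11: leading byte 0xE1 = 11100001 → 3-byte char #4 = E1 83 B4.
Offset 14: leading byte 0xC4 = 11000100 → 2-byte char #5 = C4 91.
Offset 16: leading byte 0xEC = 11101100 → 3-byte char #6 = EC 9E 91.
Offset 19: leading byte 0xF2 = 11110010 → 4-byte char #7 = F2 85 86 92.
Offset 23: leading byte 0xF0 = 11110000 → 4-byte char #8 = F0 90 90 89.
Leading byte 0xF0 = 11110000 matches 11110xxx → 4-byte sequence.
Byte 1: 0xF0 = 11110000, payload 000 (3 bits).
Byte 2: 0x90 = 10010000 (10xxxxxx ✓), payload 010000.
Byte 3: 0x90 = 10010000 (10xxxxxx ✓), payload 010000.
Byte 4: 0x89 = 10001001 (10xxxxxx ✓), payload 001001.
Concatenate: 000010000010000001001 = 0x10409 (21 bits → U+10409).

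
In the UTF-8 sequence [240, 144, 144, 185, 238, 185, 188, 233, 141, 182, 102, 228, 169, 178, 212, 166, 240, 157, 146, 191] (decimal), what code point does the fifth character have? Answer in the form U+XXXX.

U+4A72

Offset 0: leading byte 0xF0 = 11110000 → 4-byte char #1 = F0 90 90 B9.
Offset 4: leading byte 0xEE = 11101110 → 3-byte char #2 = EE B9 BC.
Offset 7: leading byte 0xE9 = 11101001 → 3-byte char #3 = E9 8D B6.
Offset 10: leading byte 0x66 = 01100110 → 1-byte char #4 = 66.
Offset 11: leading byte 0xE4 = 11100100 → 3-byte char #5 = E4 A9 B2.
Leading byte 0xE4 = 11100100 matches 1110xxxx → 3-byte sequence.
Byte 1: 0xE4 = 11100100, payload 0100 (4 bits).
Byte 2: 0xA9 = 10101001 (10xxxxxx ✓), payload 101001.
Byte 3: 0xB2 = 10110010 (10xxxxxx ✓), payload 110010.
Concatenate: 0100101001110010 = 0x4A72 (16 bits → U+4A72).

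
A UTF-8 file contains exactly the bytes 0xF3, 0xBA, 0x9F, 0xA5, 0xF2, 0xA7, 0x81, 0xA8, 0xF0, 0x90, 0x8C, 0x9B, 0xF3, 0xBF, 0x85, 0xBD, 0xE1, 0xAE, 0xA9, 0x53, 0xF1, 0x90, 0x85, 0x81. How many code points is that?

Byte at offset 0: 0xF3 = 11110011 → 4-byte char (#1). Advance 4.
Byte at offset 4: 0xF2 = 11110010 → 4-byte char (#2). Advance 4.
Byte at offset 8: 0xF0 = 11110000 → 4-byte char (#3). Advance 4.
Byte at offset 12: 0xF3 = 11110011 → 4-byte char (#4). Advance 4.
Byte at offset 16: 0xE1 = 11100001 → 3-byte char (#5). Advance 3.
Byte at offset 19: 0x53 = 01010011 → 1-byte char (#6). Advance 1.
Byte at offset 20: 0xF1 = 11110001 → 4-byte char (#7). Advance 4.
Reached end at offset 24 after 7 code points.

7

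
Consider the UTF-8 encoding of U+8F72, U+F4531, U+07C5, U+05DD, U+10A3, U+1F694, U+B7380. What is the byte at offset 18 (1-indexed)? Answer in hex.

0x94

1-indexed offset 18 is 0-indexed offset 17.
U+8F72 → 3-byte form E8 BD B2 at offsets 0–2.
U+F4531 → 4-byte form F3 B4 94 B1 at offsets 3–6.
U+07C5 → 2-byte form DF 85 at offsets 7–8.
U+05DD → 2-byte form D7 9D at offsets 9–10.
U+10A3 → 3-byte form E1 82 A3 at offsets 11–13.
U+1F694 → 4-byte form F0 9F 9A 94 at offsets 14–17.
Offset 17 falls in char 6's range; it's byte 4 of F0 9F 9A 94 = 0x94.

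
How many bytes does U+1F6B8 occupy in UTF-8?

U+1F6B8 = 0x1F6B8. UTF-8 uses 1 byte below 0x80, 2 below 0x800, 3 below 0x10000, 4 up to 0x10FFFF. 0x1F6B8 is in U+10000–U+10FFFF → 4 bytes.

4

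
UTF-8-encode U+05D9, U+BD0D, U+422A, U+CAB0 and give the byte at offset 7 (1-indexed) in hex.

1-indexed offset 7 is 0-indexed offset 6.
U+05D9 → 2-byte form D7 99 at offsets 0–1.
U+BD0D → 3-byte form EB B4 8D at offsets 2–4.
U+422A → 3-byte form E4 88 AA at offsets 5–7.
Offset 6 falls in char 3's range; it's byte 2 of E4 88 AA = 0x88.

0x88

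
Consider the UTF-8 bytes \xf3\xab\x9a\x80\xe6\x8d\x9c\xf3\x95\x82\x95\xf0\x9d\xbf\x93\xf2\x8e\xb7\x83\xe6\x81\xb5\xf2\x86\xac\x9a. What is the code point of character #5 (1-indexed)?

Offset 0: leading byte 0xF3 = 11110011 → 4-byte char #1 = F3 AB 9A 80.
Offset 4: leading byte 0xE6 = 11100110 → 3-byte char #2 = E6 8D 9C.
Offset 7: leading byte 0xF3 = 11110011 → 4-byte char #3 = F3 95 82 95.
Offset 11: leading byte 0xF0 = 11110000 → 4-byte char #4 = F0 9D BF 93.
Offset 15: leading byte 0xF2 = 11110010 → 4-byte char #5 = F2 8E B7 83.
Leading byte 0xF2 = 11110010 matches 11110xxx → 4-byte sequence.
Byte 1: 0xF2 = 11110010, payload 010 (3 bits).
Byte 2: 0x8E = 10001110 (10xxxxxx ✓), payload 001110.
Byte 3: 0xB7 = 10110111 (10xxxxxx ✓), payload 110111.
Byte 4: 0x83 = 10000011 (10xxxxxx ✓), payload 000011.
Concatenate: 010001110110111000011 = 0x8EDC3 (21 bits → U+8EDC3).

U+8EDC3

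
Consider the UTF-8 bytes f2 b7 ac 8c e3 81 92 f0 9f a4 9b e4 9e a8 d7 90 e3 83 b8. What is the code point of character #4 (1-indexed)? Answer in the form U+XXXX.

Offset 0: leading byte 0xF2 = 11110010 → 4-byte char #1 = F2 B7 AC 8C.
Offset 4: leading byte 0xE3 = 11100011 → 3-byte char #2 = E3 81 92.
Offset 7: leading byte 0xF0 = 11110000 → 4-byte char #3 = F0 9F A4 9B.
Offset 11: leading byte 0xE4 = 11100100 → 3-byte char #4 = E4 9E A8.
Leading byte 0xE4 = 11100100 matches 1110xxxx → 3-byte sequence.
Byte 1: 0xE4 = 11100100, payload 0100 (4 bits).
Byte 2: 0x9E = 10011110 (10xxxxxx ✓), payload 011110.
Byte 3: 0xA8 = 10101000 (10xxxxxx ✓), payload 101000.
Concatenate: 0100011110101000 = 0x47A8 (16 bits → U+47A8).

U+47A8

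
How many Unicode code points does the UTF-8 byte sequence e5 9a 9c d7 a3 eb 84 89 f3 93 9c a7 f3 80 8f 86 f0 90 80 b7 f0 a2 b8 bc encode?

Byte at offset 0: 0xE5 = 11100101 → 3-byte char (#1). Advance 3.
Byte at offset 3: 0xD7 = 11010111 → 2-byte char (#2). Advance 2.
Byte at offset 5: 0xEB = 11101011 → 3-byte char (#3). Advance 3.
Byte at offset 8: 0xF3 = 11110011 → 4-byte char (#4). Advance 4.
Byte at offset 12: 0xF3 = 11110011 → 4-byte char (#5). Advance 4.
Byte at offset 16: 0xF0 = 11110000 → 4-byte char (#6). Advance 4.
Byte at offset 20: 0xF0 = 11110000 → 4-byte char (#7). Advance 4.
Reached end at offset 24 after 7 code points.

7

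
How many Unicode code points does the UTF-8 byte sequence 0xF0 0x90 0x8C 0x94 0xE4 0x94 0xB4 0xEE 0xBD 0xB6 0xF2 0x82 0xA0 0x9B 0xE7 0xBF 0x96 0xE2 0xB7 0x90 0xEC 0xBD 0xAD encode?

Byte at offset 0: 0xF0 = 11110000 → 4-byte char (#1). Advance 4.
Byte at offset 4: 0xE4 = 11100100 → 3-byte char (#2). Advance 3.
Byte at offset 7: 0xEE = 11101110 → 3-byte char (#3). Advance 3.
Byte at offset 10: 0xF2 = 11110010 → 4-byte char (#4). Advance 4.
Byte at offset 14: 0xE7 = 11100111 → 3-byte char (#5). Advance 3.
Byte at offset 17: 0xE2 = 11100010 → 3-byte char (#6). Advance 3.
Byte at offset 20: 0xEC = 11101100 → 3-byte char (#7). Advance 3.
Reached end at offset 23 after 7 code points.

7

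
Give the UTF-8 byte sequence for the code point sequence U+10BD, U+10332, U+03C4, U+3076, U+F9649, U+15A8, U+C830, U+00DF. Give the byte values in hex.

U+10BD: 3-byte form → E1 82 BD.
U+10332: 4-byte form → F0 90 8C B2.
U+03C4: 2-byte form → CF 84.
U+3076: 3-byte form → E3 81 B6.
U+F9649: 4-byte form → F3 B9 99 89.
U+15A8: 3-byte form → E1 96 A8.
U+C830: 3-byte form → EC A0 B0.
U+00DF: 2-byte form → C3 9F.
Concatenated (24 bytes): E1 82 BD F0 90 8C B2 CF 84 E3 81 B6 F3 B9 99 89 E1 96 A8 EC A0 B0 C3 9F.

E1 82 BD F0 90 8C B2 CF 84 E3 81 B6 F3 B9 99 89 E1 96 A8 EC A0 B0 C3 9F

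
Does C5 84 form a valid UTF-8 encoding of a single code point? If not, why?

valid

Leading byte 0xC5 = 11000101 → 2-byte form.
Continuation bytes 0x84=10000100 all match 10xxxxxx.
Decoded value 0x144 is ≥ 0x80 (shortest form) and not a surrogate.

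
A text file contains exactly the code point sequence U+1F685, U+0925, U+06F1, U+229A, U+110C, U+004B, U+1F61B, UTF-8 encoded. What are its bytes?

U+1F685: 4-byte form → F0 9F 9A 85.
U+0925: 3-byte form → E0 A4 A5.
U+06F1: 2-byte form → DB B1.
U+229A: 3-byte form → E2 8A 9A.
U+110C: 3-byte form → E1 84 8C.
U+004B: 1-byte form → 4B.
U+1F61B: 4-byte form → F0 9F 98 9B.
Concatenated (20 bytes): F0 9F 9A 85 E0 A4 A5 DB B1 E2 8A 9A E1 84 8C 4B F0 9F 98 9B.

F0 9F 9A 85 E0 A4 A5 DB B1 E2 8A 9A E1 84 8C 4B F0 9F 98 9B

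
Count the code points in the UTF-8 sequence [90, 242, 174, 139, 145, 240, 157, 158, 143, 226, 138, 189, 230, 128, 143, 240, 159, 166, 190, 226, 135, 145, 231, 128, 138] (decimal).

8

Byte at offset 0: 0x5A = 01011010 → 1-byte char (#1). Advance 1.
Byte at offset 1: 0xF2 = 11110010 → 4-byte char (#2). Advance 4.
Byte at offset 5: 0xF0 = 11110000 → 4-byte char (#3). Advance 4.
Byte at offset 9: 0xE2 = 11100010 → 3-byte char (#4). Advance 3.
Byte at offset 12: 0xE6 = 11100110 → 3-byte char (#5). Advance 3.
Byte at offset 15: 0xF0 = 11110000 → 4-byte char (#6). Advance 4.
Byte at offset 19: 0xE2 = 11100010 → 3-byte char (#7). Advance 3.
Byte at offset 22: 0xE7 = 11100111 → 3-byte char (#8). Advance 3.
Reached end at offset 25 after 8 code points.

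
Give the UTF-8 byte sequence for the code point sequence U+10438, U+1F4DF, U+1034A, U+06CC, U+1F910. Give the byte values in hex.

F0 90 90 B8 F0 9F 93 9F F0 90 8D 8A DB 8C F0 9F A4 90

U+10438: 4-byte form → F0 90 90 B8.
U+1F4DF: 4-byte form → F0 9F 93 9F.
U+1034A: 4-byte form → F0 90 8D 8A.
U+06CC: 2-byte form → DB 8C.
U+1F910: 4-byte form → F0 9F A4 90.
Concatenated (18 bytes): F0 90 90 B8 F0 9F 93 9F F0 90 8D 8A DB 8C F0 9F A4 90.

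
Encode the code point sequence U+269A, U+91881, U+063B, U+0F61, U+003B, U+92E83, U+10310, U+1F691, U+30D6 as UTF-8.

U+269A: 3-byte form → E2 9A 9A.
U+91881: 4-byte form → F2 91 A2 81.
U+063B: 2-byte form → D8 BB.
U+0F61: 3-byte form → E0 BD A1.
U+003B: 1-byte form → 3B.
U+92E83: 4-byte form → F2 92 BA 83.
U+10310: 4-byte form → F0 90 8C 90.
U+1F691: 4-byte form → F0 9F 9A 91.
U+30D6: 3-byte form → E3 83 96.
Concatenated (28 bytes): E2 9A 9A F2 91 A2 81 D8 BB E0 BD A1 3B F2 92 BA 83 F0 90 8C 90 F0 9F 9A 91 E3 83 96.

E2 9A 9A F2 91 A2 81 D8 BB E0 BD A1 3B F2 92 BA 83 F0 90 8C 90 F0 9F 9A 91 E3 83 96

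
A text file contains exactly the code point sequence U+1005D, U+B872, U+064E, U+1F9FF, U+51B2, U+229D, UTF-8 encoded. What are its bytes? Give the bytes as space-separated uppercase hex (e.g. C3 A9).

U+1005D: 4-byte form → F0 90 81 9D.
U+B872: 3-byte form → EB A1 B2.
U+064E: 2-byte form → D9 8E.
U+1F9FF: 4-byte form → F0 9F A7 BF.
U+51B2: 3-byte form → E5 86 B2.
U+229D: 3-byte form → E2 8A 9D.
Concatenated (19 bytes): F0 90 81 9D EB A1 B2 D9 8E F0 9F A7 BF E5 86 B2 E2 8A 9D.

F0 90 81 9D EB A1 B2 D9 8E F0 9F A7 BF E5 86 B2 E2 8A 9D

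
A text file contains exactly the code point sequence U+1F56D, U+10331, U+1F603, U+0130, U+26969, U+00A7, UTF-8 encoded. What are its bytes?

U+1F56D: 4-byte form → F0 9F 95 AD.
U+10331: 4-byte form → F0 90 8C B1.
U+1F603: 4-byte form → F0 9F 98 83.
U+0130: 2-byte form → C4 B0.
U+26969: 4-byte form → F0 A6 A5 A9.
U+00A7: 2-byte form → C2 A7.
Concatenated (20 bytes): F0 9F 95 AD F0 90 8C B1 F0 9F 98 83 C4 B0 F0 A6 A5 A9 C2 A7.

F0 9F 95 AD F0 90 8C B1 F0 9F 98 83 C4 B0 F0 A6 A5 A9 C2 A7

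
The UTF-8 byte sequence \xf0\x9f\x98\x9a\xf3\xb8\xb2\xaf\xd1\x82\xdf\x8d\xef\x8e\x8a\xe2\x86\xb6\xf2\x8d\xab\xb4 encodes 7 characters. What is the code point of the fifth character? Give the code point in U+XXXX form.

U+F38A

Offset 0: leading byte 0xF0 = 11110000 → 4-byte char #1 = F0 9F 98 9A.
Offset 4: leading byte 0xF3 = 11110011 → 4-byte char #2 = F3 B8 B2 AF.
Offset 8: leading byte 0xD1 = 11010001 → 2-byte char #3 = D1 82.
Offset 10: leading byte 0xDF = 11011111 → 2-byte char #4 = DF 8D.
Offset 12: leading byte 0xEF = 11101111 → 3-byte char #5 = EF 8E 8A.
Leading byte 0xEF = 11101111 matches 1110xxxx → 3-byte sequence.
Byte 1: 0xEF = 11101111, payload 1111 (4 bits).
Byte 2: 0x8E = 10001110 (10xxxxxx ✓), payload 001110.
Byte 3: 0x8A = 10001010 (10xxxxxx ✓), payload 001010.
Concatenate: 1111001110001010 = 0xF38A (16 bits → U+F38A).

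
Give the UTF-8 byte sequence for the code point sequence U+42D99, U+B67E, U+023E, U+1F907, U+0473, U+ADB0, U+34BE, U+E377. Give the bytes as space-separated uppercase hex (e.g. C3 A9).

U+42D99: 4-byte form → F1 82 B6 99.
U+B67E: 3-byte form → EB 99 BE.
U+023E: 2-byte form → C8 BE.
U+1F907: 4-byte form → F0 9F A4 87.
U+0473: 2-byte form → D1 B3.
U+ADB0: 3-byte form → EA B6 B0.
U+34BE: 3-byte form → E3 92 BE.
U+E377: 3-byte form → EE 8D B7.
Concatenated (24 bytes): F1 82 B6 99 EB 99 BE C8 BE F0 9F A4 87 D1 B3 EA B6 B0 E3 92 BE EE 8D B7.

F1 82 B6 99 EB 99 BE C8 BE F0 9F A4 87 D1 B3 EA B6 B0 E3 92 BE EE 8D B7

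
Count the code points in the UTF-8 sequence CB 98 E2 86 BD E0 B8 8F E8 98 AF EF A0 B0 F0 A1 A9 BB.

6

Byte at offset 0: 0xCB = 11001011 → 2-byte char (#1). Advance 2.
Byte at offset 2: 0xE2 = 11100010 → 3-byte char (#2). Advance 3.
Byte at offset 5: 0xE0 = 11100000 → 3-byte char (#3). Advance 3.
Byte at offset 8: 0xE8 = 11101000 → 3-byte char (#4). Advance 3.
Byte at offset 11: 0xEF = 11101111 → 3-byte char (#5). Advance 3.
Byte at offset 14: 0xF0 = 11110000 → 4-byte char (#6). Advance 4.
Reached end at offset 18 after 6 code points.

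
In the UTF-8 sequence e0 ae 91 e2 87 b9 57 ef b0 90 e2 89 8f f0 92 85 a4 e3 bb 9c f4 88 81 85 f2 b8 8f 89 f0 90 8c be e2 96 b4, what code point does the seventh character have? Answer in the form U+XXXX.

Offset 0: leading byte 0xE0 = 11100000 → 3-byte char #1 = E0 AE 91.
Offset 3: leading byte 0xE2 = 11100010 → 3-byte char #2 = E2 87 B9.
Offset 6: leading byte 0x57 = 01010111 → 1-byte char #3 = 57.
Offset 7: leading byte 0xEF = 11101111 → 3-byte char #4 = EF B0 90.
Offset 10: leading byte 0xE2 = 11100010 → 3-byte char #5 = E2 89 8F.
Offset 13: leading byte 0xF0 = 11110000 → 4-byte char #6 = F0 92 85 A4.
Offset 17: leading byte 0xE3 = 11100011 → 3-byte char #7 = E3 BB 9C.
Leading byte 0xE3 = 11100011 matches 1110xxxx → 3-byte sequence.
Byte 1: 0xE3 = 11100011, payload 0011 (4 bits).
Byte 2: 0xBB = 10111011 (10xxxxxx ✓), payload 111011.
Byte 3: 0x9C = 10011100 (10xxxxxx ✓), payload 011100.
Concatenate: 0011111011011100 = 0x3EDC (16 bits → U+3EDC).

U+3EDC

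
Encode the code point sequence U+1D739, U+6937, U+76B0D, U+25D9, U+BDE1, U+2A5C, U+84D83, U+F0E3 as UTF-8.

F0 9D 9C B9 E6 A4 B7 F1 B6 AC 8D E2 97 99 EB B7 A1 E2 A9 9C F2 84 B6 83 EF 83 A3

U+1D739: 4-byte form → F0 9D 9C B9.
U+6937: 3-byte form → E6 A4 B7.
U+76B0D: 4-byte form → F1 B6 AC 8D.
U+25D9: 3-byte form → E2 97 99.
U+BDE1: 3-byte form → EB B7 A1.
U+2A5C: 3-byte form → E2 A9 9C.
U+84D83: 4-byte form → F2 84 B6 83.
U+F0E3: 3-byte form → EF 83 A3.
Concatenated (27 bytes): F0 9D 9C B9 E6 A4 B7 F1 B6 AC 8D E2 97 99 EB B7 A1 E2 A9 9C F2 84 B6 83 EF 83 A3.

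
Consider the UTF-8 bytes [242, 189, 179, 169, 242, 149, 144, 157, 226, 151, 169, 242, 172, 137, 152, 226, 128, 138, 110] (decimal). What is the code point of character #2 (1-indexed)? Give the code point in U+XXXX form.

Offset 0: leading byte 0xF2 = 11110010 → 4-byte char #1 = F2 BD B3 A9.
Offset 4: leading byte 0xF2 = 11110010 → 4-byte char #2 = F2 95 90 9D.
Leading byte 0xF2 = 11110010 matches 11110xxx → 4-byte sequence.
Byte 1: 0xF2 = 11110010, payload 010 (3 bits).
Byte 2: 0x95 = 10010101 (10xxxxxx ✓), payload 010101.
Byte 3: 0x90 = 10010000 (10xxxxxx ✓), payload 010000.
Byte 4: 0x9D = 10011101 (10xxxxxx ✓), payload 011101.
Concatenate: 010010101010000011101 = 0x9541D (21 bits → U+9541D).

U+9541D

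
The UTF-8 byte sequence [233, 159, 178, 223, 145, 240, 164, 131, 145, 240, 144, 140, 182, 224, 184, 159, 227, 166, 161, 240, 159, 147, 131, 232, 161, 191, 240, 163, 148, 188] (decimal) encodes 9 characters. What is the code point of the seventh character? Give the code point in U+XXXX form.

Offset 0: leading byte 0xE9 = 11101001 → 3-byte char #1 = E9 9F B2.
Offset 3: leading byte 0xDF = 11011111 → 2-byte char #2 = DF 91.
Offset 5: leading byte 0xF0 = 11110000 → 4-byte char #3 = F0 A4 83 91.
Offset 9: leading byte 0xF0 = 11110000 → 4-byte char #4 = F0 90 8C B6.
Offset 13: leading byte 0xE0 = 11100000 → 3-byte char #5 = E0 B8 9F.
Offset 16: leading byte 0xE3 = 11100011 → 3-byte char #6 = E3 A6 A1.
Offset 19: leading byte 0xF0 = 11110000 → 4-byte char #7 = F0 9F 93 83.
Leading byte 0xF0 = 11110000 matches 11110xxx → 4-byte sequence.
Byte 1: 0xF0 = 11110000, payload 000 (3 bits).
Byte 2: 0x9F = 10011111 (10xxxxxx ✓), payload 011111.
Byte 3: 0x93 = 10010011 (10xxxxxx ✓), payload 010011.
Byte 4: 0x83 = 10000011 (10xxxxxx ✓), payload 000011.
Concatenate: 000011111010011000011 = 0x1F4C3 (21 bits → U+1F4C3).

U+1F4C3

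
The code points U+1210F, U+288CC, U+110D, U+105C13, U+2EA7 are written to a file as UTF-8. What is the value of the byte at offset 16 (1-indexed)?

0xE2

1-indexed offset 16 is 0-indexed offset 15.
U+1210F → 4-byte form F0 92 84 8F at offsets 0–3.
U+288CC → 4-byte form F0 A8 A3 8C at offsets 4–7.
U+110D → 3-byte form E1 84 8D at offsets 8–10.
U+105C13 → 4-byte form F4 85 B0 93 at offsets 11–14.
U+2EA7 → 3-byte form E2 BA A7 at offsets 15–17.
Offset 15 falls in char 5's range; it's byte 1 of E2 BA A7 = 0xE2.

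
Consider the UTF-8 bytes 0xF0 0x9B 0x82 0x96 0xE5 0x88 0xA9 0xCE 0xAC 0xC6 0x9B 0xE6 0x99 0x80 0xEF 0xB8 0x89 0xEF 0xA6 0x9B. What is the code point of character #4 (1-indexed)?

Offset 0: leading byte 0xF0 = 11110000 → 4-byte char #1 = F0 9B 82 96.
Offset 4: leading byte 0xE5 = 11100101 → 3-byte char #2 = E5 88 A9.
Offset 7: leading byte 0xCE = 11001110 → 2-byte char #3 = CE AC.
Offset 9: leading byte 0xC6 = 11000110 → 2-byte char #4 = C6 9B.
Leading byte 0xC6 = 11000110 matches 110xxxxx → 2-byte sequence.
Byte 1: 0xC6 = 11000110, payload 00110 (5 bits).
Byte 2: 0x9B = 10011011 (10xxxxxx ✓), payload 011011.
Concatenate: 00110011011 = 0x19B (11 bits → U+019B).

U+019B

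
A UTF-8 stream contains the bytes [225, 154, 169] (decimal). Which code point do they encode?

U+16A9

Leading byte 0xE1 = 11100001 matches 1110xxxx → 3-byte sequence.
Byte 1: 0xE1 = 11100001, payload 0001 (4 bits).
Byte 2: 0x9A = 10011010 (10xxxxxx ✓), payload 011010.
Byte 3: 0xA9 = 10101001 (10xxxxxx ✓), payload 101001.
Concatenate: 0001011010101001 = 0x16A9 (16 bits → U+16A9).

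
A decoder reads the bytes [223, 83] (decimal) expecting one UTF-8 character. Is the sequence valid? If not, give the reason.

invalid (non-continuation byte where continuation expected)

Leading byte 0xDF = 11011111 → 2-byte form.
Byte 2 is 0x53 = 01010011, which is not 10xxxxxx — expected a continuation byte.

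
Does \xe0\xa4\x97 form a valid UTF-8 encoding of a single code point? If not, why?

Leading byte 0xE0 = 11100000 → 3-byte form.
Continuation bytes 0xA4=10100100, 0x97=10010111 all match 10xxxxxx.
Decoded value 0x917 is ≥ 0x800 (shortest form) and not a surrogate.

valid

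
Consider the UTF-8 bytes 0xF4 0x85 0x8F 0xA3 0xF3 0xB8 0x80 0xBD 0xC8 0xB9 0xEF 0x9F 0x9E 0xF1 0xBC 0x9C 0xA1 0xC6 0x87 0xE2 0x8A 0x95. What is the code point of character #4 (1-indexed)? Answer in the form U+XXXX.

Offset 0: leading byte 0xF4 = 11110100 → 4-byte char #1 = F4 85 8F A3.
Offset 4: leading byte 0xF3 = 11110011 → 4-byte char #2 = F3 B8 80 BD.
Offset 8: leading byte 0xC8 = 11001000 → 2-byte char #3 = C8 B9.
Offset 10: leading byte 0xEF = 11101111 → 3-byte char #4 = EF 9F 9E.
Leading byte 0xEF = 11101111 matches 1110xxxx → 3-byte sequence.
Byte 1: 0xEF = 11101111, payload 1111 (4 bits).
Byte 2: 0x9F = 10011111 (10xxxxxx ✓), payload 011111.
Byte 3: 0x9E = 10011110 (10xxxxxx ✓), payload 011110.
Concatenate: 1111011111011110 = 0xF7DE (16 bits → U+F7DE).

U+F7DE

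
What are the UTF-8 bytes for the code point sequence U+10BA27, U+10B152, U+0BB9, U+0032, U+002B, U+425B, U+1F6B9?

F4 8B A8 A7 F4 8B 85 92 E0 AE B9 32 2B E4 89 9B F0 9F 9A B9

U+10BA27: 4-byte form → F4 8B A8 A7.
U+10B152: 4-byte form → F4 8B 85 92.
U+0BB9: 3-byte form → E0 AE B9.
U+0032: 1-byte form → 32.
U+002B: 1-byte form → 2B.
U+425B: 3-byte form → E4 89 9B.
U+1F6B9: 4-byte form → F0 9F 9A B9.
Concatenated (20 bytes): F4 8B A8 A7 F4 8B 85 92 E0 AE B9 32 2B E4 89 9B F0 9F 9A B9.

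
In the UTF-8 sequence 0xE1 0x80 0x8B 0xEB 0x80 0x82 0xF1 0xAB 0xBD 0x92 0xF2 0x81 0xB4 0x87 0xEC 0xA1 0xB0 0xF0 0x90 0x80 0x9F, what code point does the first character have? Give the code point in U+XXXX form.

U+100B

Offset 0: leading byte 0xE1 = 11100001 → 3-byte char #1 = E1 80 8B.
Leading byte 0xE1 = 11100001 matches 1110xxxx → 3-byte sequence.
Byte 1: 0xE1 = 11100001, payload 0001 (4 bits).
Byte 2: 0x80 = 10000000 (10xxxxxx ✓), payload 000000.
Byte 3: 0x8B = 10001011 (10xxxxxx ✓), payload 001011.
Concatenate: 0001000000001011 = 0x100B (16 bits → U+100B).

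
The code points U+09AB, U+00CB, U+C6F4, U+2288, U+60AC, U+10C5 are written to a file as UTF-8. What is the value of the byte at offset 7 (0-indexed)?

U+09AB → 3-byte form E0 A6 AB at offsets 0–2.
U+00CB → 2-byte form C3 8B at offsets 3–4.
U+C6F4 → 3-byte form EC 9B B4 at offsets 5–7.
Offset 7 falls in char 3's range; it's byte 3 of EC 9B B4 = 0xB4.

0xB4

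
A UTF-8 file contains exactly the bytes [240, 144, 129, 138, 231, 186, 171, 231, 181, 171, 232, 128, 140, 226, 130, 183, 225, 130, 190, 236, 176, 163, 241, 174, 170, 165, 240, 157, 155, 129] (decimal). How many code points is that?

9

Byte at offset 0: 0xF0 = 11110000 → 4-byte char (#1). Advance 4.
Byte at offset 4: 0xE7 = 11100111 → 3-byte char (#2). Advance 3.
Byte at offset 7: 0xE7 = 11100111 → 3-byte char (#3). Advance 3.
Byte at offset 10: 0xE8 = 11101000 → 3-byte char (#4). Advance 3.
Byte at offset 13: 0xE2 = 11100010 → 3-byte char (#5). Advance 3.
Byte at offset 16: 0xE1 = 11100001 → 3-byte char (#6). Advance 3.
Byte at offset 19: 0xEC = 11101100 → 3-byte char (#7). Advance 3.
Byte at offset 22: 0xF1 = 11110001 → 4-byte char (#8). Advance 4.
Byte at offset 26: 0xF0 = 11110000 → 4-byte char (#9). Advance 4.
Reached end at offset 30 after 9 code points.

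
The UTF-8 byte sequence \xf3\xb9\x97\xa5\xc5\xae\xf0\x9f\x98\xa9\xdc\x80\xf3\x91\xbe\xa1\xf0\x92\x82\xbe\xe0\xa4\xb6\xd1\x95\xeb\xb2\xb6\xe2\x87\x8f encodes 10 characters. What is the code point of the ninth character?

U+BCB6

Offset 0: leading byte 0xF3 = 11110011 → 4-byte char #1 = F3 B9 97 A5.
Offset 4: leading byte 0xC5 = 11000101 → 2-byte char #2 = C5 AE.
Offset 6: leading byte 0xF0 = 11110000 → 4-byte char #3 = F0 9F 98 A9.
Offset 10: leading byte 0xDC = 11011100 → 2-byte char #4 = DC 80.
Offset 12: leading byte 0xF3 = 11110011 → 4-byte char #5 = F3 91 BE A1.
Offset 16: leading byte 0xF0 = 11110000 → 4-byte char #6 = F0 92 82 BE.
Offset 20: leading byte 0xE0 = 11100000 → 3-byte char #7 = E0 A4 B6.
Offset 23: leading byte 0xD1 = 11010001 → 2-byte char #8 = D1 95.
Offset 25: leading byte 0xEB = 11101011 → 3-byte char #9 = EB B2 B6.
Leading byte 0xEB = 11101011 matches 1110xxxx → 3-byte sequence.
Byte 1: 0xEB = 11101011, payload 1011 (4 bits).
Byte 2: 0xB2 = 10110010 (10xxxxxx ✓), payload 110010.
Byte 3: 0xB6 = 10110110 (10xxxxxx ✓), payload 110110.
Concatenate: 1011110010110110 = 0xBCB6 (16 bits → U+BCB6).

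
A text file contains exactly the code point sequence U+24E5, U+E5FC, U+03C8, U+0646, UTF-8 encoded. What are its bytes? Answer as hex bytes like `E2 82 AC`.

E2 93 A5 EE 97 BC CF 88 D9 86

U+24E5: 3-byte form → E2 93 A5.
U+E5FC: 3-byte form → EE 97 BC.
U+03C8: 2-byte form → CF 88.
U+0646: 2-byte form → D9 86.
Concatenated (10 bytes): E2 93 A5 EE 97 BC CF 88 D9 86.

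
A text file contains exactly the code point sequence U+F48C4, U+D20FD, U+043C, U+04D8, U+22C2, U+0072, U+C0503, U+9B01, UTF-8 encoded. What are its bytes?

U+F48C4: 4-byte form → F3 B4 A3 84.
U+D20FD: 4-byte form → F3 92 83 BD.
U+043C: 2-byte form → D0 BC.
U+04D8: 2-byte form → D3 98.
U+22C2: 3-byte form → E2 8B 82.
U+0072: 1-byte form → 72.
U+C0503: 4-byte form → F3 80 94 83.
U+9B01: 3-byte form → E9 AC 81.
Concatenated (23 bytes): F3 B4 A3 84 F3 92 83 BD D0 BC D3 98 E2 8B 82 72 F3 80 94 83 E9 AC 81.

F3 B4 A3 84 F3 92 83 BD D0 BC D3 98 E2 8B 82 72 F3 80 94 83 E9 AC 81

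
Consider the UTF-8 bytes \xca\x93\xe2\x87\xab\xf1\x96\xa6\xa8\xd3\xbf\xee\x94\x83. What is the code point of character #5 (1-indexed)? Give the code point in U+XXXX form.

Offset 0: leading byte 0xCA = 11001010 → 2-byte char #1 = CA 93.
Offset 2: leading byte 0xE2 = 11100010 → 3-byte char #2 = E2 87 AB.
Offset 5: leading byte 0xF1 = 11110001 → 4-byte char #3 = F1 96 A6 A8.
Offset 9: leading byte 0xD3 = 11010011 → 2-byte char #4 = D3 BF.
Offset 11: leading byte 0xEE = 11101110 → 3-byte char #5 = EE 94 83.
Leading byte 0xEE = 11101110 matches 1110xxxx → 3-byte sequence.
Byte 1: 0xEE = 11101110, payload 1110 (4 bits).
Byte 2: 0x94 = 10010100 (10xxxxxx ✓), payload 010100.
Byte 3: 0x83 = 10000011 (10xxxxxx ✓), payload 000011.
Concatenate: 1110010100000011 = 0xE503 (16 bits → U+E503).

U+E503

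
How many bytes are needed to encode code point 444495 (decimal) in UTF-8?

4

U+6C84F = 0x6C84F. UTF-8 uses 1 byte below 0x80, 2 below 0x800, 3 below 0x10000, 4 up to 0x10FFFF. 0x6C84F is in U+10000–U+10FFFF → 4 bytes.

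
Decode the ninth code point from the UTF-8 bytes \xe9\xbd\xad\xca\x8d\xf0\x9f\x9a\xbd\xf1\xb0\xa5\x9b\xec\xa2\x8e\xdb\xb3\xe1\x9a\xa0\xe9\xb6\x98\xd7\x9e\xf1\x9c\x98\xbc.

Offset 0: leading byte 0xE9 = 11101001 → 3-byte char #1 = E9 BD AD.
Offset 3: leading byte 0xCA = 11001010 → 2-byte char #2 = CA 8D.
Offset 5: leading byte 0xF0 = 11110000 → 4-byte char #3 = F0 9F 9A BD.
Offset 9: leading byte 0xF1 = 11110001 → 4-byte char #4 = F1 B0 A5 9B.
Offset 13: leading byte 0xEC = 11101100 → 3-byte char #5 = EC A2 8E.
Offset 16: leading byte 0xDB = 11011011 → 2-byte char #6 = DB B3.
Offset 18: leading byte 0xE1 = 11100001 → 3-byte char #7 = E1 9A A0.
Offset 21: leading byte 0xE9 = 11101001 → 3-byte char #8 = E9 B6 98.
Offset 24: leading byte 0xD7 = 11010111 → 2-byte char #9 = D7 9E.
Leading byte 0xD7 = 11010111 matches 110xxxxx → 2-byte sequence.
Byte 1: 0xD7 = 11010111, payload 10111 (5 bits).
Byte 2: 0x9E = 10011110 (10xxxxxx ✓), payload 011110.
Concatenate: 10111011110 = 0x5DE (11 bits → U+05DE).

U+05DE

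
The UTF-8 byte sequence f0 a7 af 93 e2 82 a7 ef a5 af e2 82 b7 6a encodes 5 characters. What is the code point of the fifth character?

U+006A

Offset 0: leading byte 0xF0 = 11110000 → 4-byte char #1 = F0 A7 AF 93.
Offset 4: leading byte 0xE2 = 11100010 → 3-byte char #2 = E2 82 A7.
Offset 7: leading byte 0xEF = 11101111 → 3-byte char #3 = EF A5 AF.
Offset 10: leading byte 0xE2 = 11100010 → 3-byte char #4 = E2 82 B7.
Offset 13: leading byte 0x6A = 01101010 → 1-byte char #5 = 6A.
Leading byte 0x6A = 01101010 matches 0xxxxxxx → 1-byte sequence.
Byte 1: 0x6A = 01101010, payload 1101010 (7 bits).
Concatenate: 1101010 = 0x6A (7 bits → U+006A).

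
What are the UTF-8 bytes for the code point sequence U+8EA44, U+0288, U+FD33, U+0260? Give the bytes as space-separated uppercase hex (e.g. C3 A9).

U+8EA44: 4-byte form → F2 8E A9 84.
U+0288: 2-byte form → CA 88.
U+FD33: 3-byte form → EF B4 B3.
U+0260: 2-byte form → C9 A0.
Concatenated (11 bytes): F2 8E A9 84 CA 88 EF B4 B3 C9 A0.

F2 8E A9 84 CA 88 EF B4 B3 C9 A0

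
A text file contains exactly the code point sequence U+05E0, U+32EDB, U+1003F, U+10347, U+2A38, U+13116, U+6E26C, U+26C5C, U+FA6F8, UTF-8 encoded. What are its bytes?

U+05E0: 2-byte form → D7 A0.
U+32EDB: 4-byte form → F0 B2 BB 9B.
U+1003F: 4-byte form → F0 90 80 BF.
U+10347: 4-byte form → F0 90 8D 87.
U+2A38: 3-byte form → E2 A8 B8.
U+13116: 4-byte form → F0 93 84 96.
U+6E26C: 4-byte form → F1 AE 89 AC.
U+26C5C: 4-byte form → F0 A6 B1 9C.
U+FA6F8: 4-byte form → F3 BA 9B B8.
Concatenated (33 bytes): D7 A0 F0 B2 BB 9B F0 90 80 BF F0 90 8D 87 E2 A8 B8 F0 93 84 96 F1 AE 89 AC F0 A6 B1 9C F3 BA 9B B8.

D7 A0 F0 B2 BB 9B F0 90 80 BF F0 90 8D 87 E2 A8 B8 F0 93 84 96 F1 AE 89 AC F0 A6 B1 9C F3 BA 9B B8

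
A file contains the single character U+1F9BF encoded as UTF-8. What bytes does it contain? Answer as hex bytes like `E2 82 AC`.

F0 9F A6 BF

U+1F9BF = 0x1F9BF = 129471 decimal. In range U+10000–U+10FFFF → 4-byte form: 11110xxx 10xxxxxx 10xxxxxx 10xxxxxx.
Binary (21 bits): 000011111100110111111.
Split 3+6+6+6: 000 | 011111 | 100110 | 111111.
Byte 1: 11110000 = 0xF0.
Byte 2: 10011111 = 0x9F.
Byte 3: 10100110 = 0xA6.
Byte 4: 10111111 = 0xBF.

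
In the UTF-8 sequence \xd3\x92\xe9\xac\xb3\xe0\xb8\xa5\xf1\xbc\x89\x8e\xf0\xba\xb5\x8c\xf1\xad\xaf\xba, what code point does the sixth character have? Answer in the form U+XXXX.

Offset 0: leading byte 0xD3 = 11010011 → 2-byte char #1 = D3 92.
Offset 2: leading byte 0xE9 = 11101001 → 3-byte char #2 = E9 AC B3.
Offset 5: leading byte 0xE0 = 11100000 → 3-byte char #3 = E0 B8 A5.
Offset 8: leading byte 0xF1 = 11110001 → 4-byte char #4 = F1 BC 89 8E.
Offset 12: leading byte 0xF0 = 11110000 → 4-byte char #5 = F0 BA B5 8C.
Offset 16: leading byte 0xF1 = 11110001 → 4-byte char #6 = F1 AD AF BA.
Leading byte 0xF1 = 11110001 matches 11110xxx → 4-byte sequence.
Byte 1: 0xF1 = 11110001, payload 001 (3 bits).
Byte 2: 0xAD = 10101101 (10xxxxxx ✓), payload 101101.
Byte 3: 0xAF = 10101111 (10xxxxxx ✓), payload 101111.
Byte 4: 0xBA = 10111010 (10xxxxxx ✓), payload 111010.
Concatenate: 001101101101111111010 = 0x6DBFA (21 bits → U+6DBFA).

U+6DBFA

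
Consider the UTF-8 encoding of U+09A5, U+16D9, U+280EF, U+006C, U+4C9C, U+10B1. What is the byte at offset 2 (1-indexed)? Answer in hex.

1-indexed offset 2 is 0-indexed offset 1.
U+09A5 → 3-byte form E0 A6 A5 at offsets 0–2.
Offset 1 falls in char 1's range; it's byte 2 of E0 A6 A5 = 0xA6.

0xA6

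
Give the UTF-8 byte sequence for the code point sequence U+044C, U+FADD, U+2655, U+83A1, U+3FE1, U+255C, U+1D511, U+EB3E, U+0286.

U+044C: 2-byte form → D1 8C.
U+FADD: 3-byte form → EF AB 9D.
U+2655: 3-byte form → E2 99 95.
U+83A1: 3-byte form → E8 8E A1.
U+3FE1: 3-byte form → E3 BF A1.
U+255C: 3-byte form → E2 95 9C.
U+1D511: 4-byte form → F0 9D 94 91.
U+EB3E: 3-byte form → EE AC BE.
U+0286: 2-byte form → CA 86.
Concatenated (26 bytes): D1 8C EF AB 9D E2 99 95 E8 8E A1 E3 BF A1 E2 95 9C F0 9D 94 91 EE AC BE CA 86.

D1 8C EF AB 9D E2 99 95 E8 8E A1 E3 BF A1 E2 95 9C F0 9D 94 91 EE AC BE CA 86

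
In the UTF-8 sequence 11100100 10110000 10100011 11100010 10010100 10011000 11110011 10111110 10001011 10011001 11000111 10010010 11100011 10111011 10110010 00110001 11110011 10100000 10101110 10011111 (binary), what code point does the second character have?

Offset 0: leading byte 0xE4 = 11100100 → 3-byte char #1 = E4 B0 A3.
Offset 3: leading byte 0xE2 = 11100010 → 3-byte char #2 = E2 94 98.
Leading byte 0xE2 = 11100010 matches 1110xxxx → 3-byte sequence.
Byte 1: 0xE2 = 11100010, payload 0010 (4 bits).
Byte 2: 0x94 = 10010100 (10xxxxxx ✓), payload 010100.
Byte 3: 0x98 = 10011000 (10xxxxxx ✓), payload 011000.
Concatenate: 0010010100011000 = 0x2518 (16 bits → U+2518).

U+2518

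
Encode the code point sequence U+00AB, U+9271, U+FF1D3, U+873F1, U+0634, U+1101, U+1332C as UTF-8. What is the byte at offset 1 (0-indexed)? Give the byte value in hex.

0xAB

U+00AB → 2-byte form C2 AB at offsets 0–1.
Offset 1 falls in char 1's range; it's byte 2 of C2 AB = 0xAB.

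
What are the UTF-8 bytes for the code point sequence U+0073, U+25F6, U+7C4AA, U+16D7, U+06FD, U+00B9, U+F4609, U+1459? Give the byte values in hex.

U+0073: 1-byte form → 73.
U+25F6: 3-byte form → E2 97 B6.
U+7C4AA: 4-byte form → F1 BC 92 AA.
U+16D7: 3-byte form → E1 9B 97.
U+06FD: 2-byte form → DB BD.
U+00B9: 2-byte form → C2 B9.
U+F4609: 4-byte form → F3 B4 98 89.
U+1459: 3-byte form → E1 91 99.
Concatenated (22 bytes): 73 E2 97 B6 F1 BC 92 AA E1 9B 97 DB BD C2 B9 F3 B4 98 89 E1 91 99.

73 E2 97 B6 F1 BC 92 AA E1 9B 97 DB BD C2 B9 F3 B4 98 89 E1 91 99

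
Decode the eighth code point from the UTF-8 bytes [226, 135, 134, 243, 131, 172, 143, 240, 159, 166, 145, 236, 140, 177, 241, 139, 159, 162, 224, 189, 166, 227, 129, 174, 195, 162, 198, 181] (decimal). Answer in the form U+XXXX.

U+00E2

Offset 0: leading byte 0xE2 = 11100010 → 3-byte char #1 = E2 87 86.
Offset 3: leading byte 0xF3 = 11110011 → 4-byte char #2 = F3 83 AC 8F.
Offset 7: leading byte 0xF0 = 11110000 → 4-byte char #3 = F0 9F A6 91.
Offset 11: leading byte 0xEC = 11101100 → 3-byte char #4 = EC 8C B1.
Offset 14: leading byte 0xF1 = 11110001 → 4-byte char #5 = F1 8B 9F A2.
Offset 18: leading byte 0xE0 = 11100000 → 3-byte char #6 = E0 BD A6.
Offset 21: leading byte 0xE3 = 11100011 → 3-byte char #7 = E3 81 AE.
Offset 24: leading byte 0xC3 = 11000011 → 2-byte char #8 = C3 A2.
Leading byte 0xC3 = 11000011 matches 110xxxxx → 2-byte sequence.
Byte 1: 0xC3 = 11000011, payload 00011 (5 bits).
Byte 2: 0xA2 = 10100010 (10xxxxxx ✓), payload 100010.
Concatenate: 00011100010 = 0xE2 (11 bits → U+00E2).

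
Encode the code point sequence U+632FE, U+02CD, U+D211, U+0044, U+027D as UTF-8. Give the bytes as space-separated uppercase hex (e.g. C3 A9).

U+632FE: 4-byte form → F1 A3 8B BE.
U+02CD: 2-byte form → CB 8D.
U+D211: 3-byte form → ED 88 91.
U+0044: 1-byte form → 44.
U+027D: 2-byte form → C9 BD.
Concatenated (12 bytes): F1 A3 8B BE CB 8D ED 88 91 44 C9 BD.

F1 A3 8B BE CB 8D ED 88 91 44 C9 BD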